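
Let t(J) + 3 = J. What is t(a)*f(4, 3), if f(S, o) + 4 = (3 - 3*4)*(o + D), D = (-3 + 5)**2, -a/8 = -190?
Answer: -101639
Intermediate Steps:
a = 1520 (a = -8*(-190) = 1520)
D = 4 (D = 2**2 = 4)
t(J) = -3 + J
f(S, o) = -40 - 9*o (f(S, o) = -4 + (3 - 3*4)*(o + 4) = -4 + (3 - 12)*(4 + o) = -4 - 9*(4 + o) = -4 + (-36 - 9*o) = -40 - 9*o)
t(a)*f(4, 3) = (-3 + 1520)*(-40 - 9*3) = 1517*(-40 - 27) = 1517*(-67) = -101639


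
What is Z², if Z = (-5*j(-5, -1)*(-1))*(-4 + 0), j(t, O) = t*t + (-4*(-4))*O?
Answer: 32400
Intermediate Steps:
j(t, O) = t² + 16*O
Z = -180 (Z = (-5*((-5)² + 16*(-1))*(-1))*(-4 + 0) = (-5*(25 - 16)*(-1))*(-4) = (-5*9*(-1))*(-4) = -45*(-1)*(-4) = 45*(-4) = -180)
Z² = (-180)² = 32400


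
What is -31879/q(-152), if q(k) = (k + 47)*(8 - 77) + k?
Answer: -31879/7093 ≈ -4.4944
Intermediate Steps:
q(k) = -3243 - 68*k (q(k) = (47 + k)*(-69) + k = (-3243 - 69*k) + k = -3243 - 68*k)
-31879/q(-152) = -31879/(-3243 - 68*(-152)) = -31879/(-3243 + 10336) = -31879/7093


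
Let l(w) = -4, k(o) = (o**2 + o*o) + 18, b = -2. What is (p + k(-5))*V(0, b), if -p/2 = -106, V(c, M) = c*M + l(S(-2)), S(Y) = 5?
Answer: -1120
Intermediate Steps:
k(o) = 18 + 2*o**2 (k(o) = (o**2 + o**2) + 18 = 2*o**2 + 18 = 18 + 2*o**2)
V(c, M) = -4 + M*c (V(c, M) = c*M - 4 = M*c - 4 = -4 + M*c)
p = 212 (p = -2*(-106) = 212)
(p + k(-5))*V(0, b) = (212 + (18 + 2*(-5)**2))*(-4 - 2*0) = (212 + (18 + 2*25))*(-4 + 0) = (212 + (18 + 50))*(-4) = (212 + 68)*(-4) = 280*(-4) = -1120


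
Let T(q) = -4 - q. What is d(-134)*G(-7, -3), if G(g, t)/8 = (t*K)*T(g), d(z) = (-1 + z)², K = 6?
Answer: -7873200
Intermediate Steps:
G(g, t) = 48*t*(-4 - g) (G(g, t) = 8*((t*6)*(-4 - g)) = 8*((6*t)*(-4 - g)) = 8*(6*t*(-4 - g)) = 48*t*(-4 - g))
d(-134)*G(-7, -3) = (-1 - 134)²*(-48*(-3)*(4 - 7)) = (-135)²*(-48*(-3)*(-3)) = 18225*(-432) = -7873200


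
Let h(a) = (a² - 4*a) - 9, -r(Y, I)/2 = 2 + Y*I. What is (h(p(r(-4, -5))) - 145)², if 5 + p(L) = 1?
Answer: 14884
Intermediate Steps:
r(Y, I) = -4 - 2*I*Y (r(Y, I) = -2*(2 + Y*I) = -2*(2 + I*Y) = -4 - 2*I*Y)
p(L) = -4 (p(L) = -5 + 1 = -4)
h(a) = -9 + a² - 4*a
(h(p(r(-4, -5))) - 145)² = ((-9 + (-4)² - 4*(-4)) - 145)² = ((-9 + 16 + 16) - 145)² = (23 - 145)² = (-122)² = 14884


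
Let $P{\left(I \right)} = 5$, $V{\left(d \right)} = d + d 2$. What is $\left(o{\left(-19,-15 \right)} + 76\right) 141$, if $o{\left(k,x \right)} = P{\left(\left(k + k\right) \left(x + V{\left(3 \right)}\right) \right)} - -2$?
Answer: $11703$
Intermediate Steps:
$V{\left(d \right)} = 3 d$ ($V{\left(d \right)} = d + 2 d = 3 d$)
$o{\left(k,x \right)} = 7$ ($o{\left(k,x \right)} = 5 - -2 = 5 + 2 = 7$)
$\left(o{\left(-19,-15 \right)} + 76\right) 141 = \left(7 + 76\right) 141 = 83 \cdot 141 = 11703$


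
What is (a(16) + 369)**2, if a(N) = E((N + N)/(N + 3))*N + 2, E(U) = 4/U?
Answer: 167281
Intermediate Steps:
a(N) = 8 + 2*N (a(N) = (4/(((N + N)/(N + 3))))*N + 2 = (4/(((2*N)/(3 + N))))*N + 2 = (4/((2*N/(3 + N))))*N + 2 = (4*((3 + N)/(2*N)))*N + 2 = (2*(3 + N)/N)*N + 2 = (6 + 2*N) + 2 = 8 + 2*N)
(a(16) + 369)**2 = ((8 + 2*16) + 369)**2 = ((8 + 32) + 369)**2 = (40 + 369)**2 = 409**2 = 167281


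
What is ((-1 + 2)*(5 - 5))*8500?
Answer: 0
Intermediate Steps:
((-1 + 2)*(5 - 5))*8500 = (1*0)*8500 = 0*8500 = 0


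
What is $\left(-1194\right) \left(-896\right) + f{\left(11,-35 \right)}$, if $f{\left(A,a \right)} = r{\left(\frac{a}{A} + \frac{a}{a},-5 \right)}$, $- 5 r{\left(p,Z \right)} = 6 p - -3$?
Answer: $\frac{58840431}{55} \approx 1.0698 \cdot 10^{6}$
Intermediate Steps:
$r{\left(p,Z \right)} = - \frac{3}{5} - \frac{6 p}{5}$ ($r{\left(p,Z \right)} = - \frac{6 p - -3}{5} = - \frac{6 p + 3}{5} = - \frac{3 + 6 p}{5} = - \frac{3}{5} - \frac{6 p}{5}$)
$f{\left(A,a \right)} = - \frac{9}{5} - \frac{6 a}{5 A}$ ($f{\left(A,a \right)} = - \frac{3}{5} - \frac{6 \left(\frac{a}{A} + \frac{a}{a}\right)}{5} = - \frac{3}{5} - \frac{6 \left(\frac{a}{A} + 1\right)}{5} = - \frac{3}{5} - \frac{6 \left(1 + \frac{a}{A}\right)}{5} = - \frac{3}{5} - \left(\frac{6}{5} + \frac{6 a}{5 A}\right) = - \frac{9}{5} - \frac{6 a}{5 A}$)
$\left(-1194\right) \left(-896\right) + f{\left(11,-35 \right)} = \left(-1194\right) \left(-896\right) + \frac{3 \left(\left(-3\right) 11 - -70\right)}{5 \cdot 11} = 1069824 + \frac{3}{5} \cdot \frac{1}{11} \left(-33 + 70\right) = 1069824 + \frac{3}{5} \cdot \frac{1}{11} \cdot 37 = 1069824 + \frac{111}{55} = \frac{58840431}{55}$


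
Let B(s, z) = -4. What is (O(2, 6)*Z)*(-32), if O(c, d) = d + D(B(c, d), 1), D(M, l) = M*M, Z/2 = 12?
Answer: -16896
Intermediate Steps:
Z = 24 (Z = 2*12 = 24)
D(M, l) = M²
O(c, d) = 16 + d (O(c, d) = d + (-4)² = d + 16 = 16 + d)
(O(2, 6)*Z)*(-32) = ((16 + 6)*24)*(-32) = (22*24)*(-32) = 528*(-32) = -16896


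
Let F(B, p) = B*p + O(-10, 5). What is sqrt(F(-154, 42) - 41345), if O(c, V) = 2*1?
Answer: I*sqrt(47811) ≈ 218.66*I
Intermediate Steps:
O(c, V) = 2
F(B, p) = 2 + B*p (F(B, p) = B*p + 2 = 2 + B*p)
sqrt(F(-154, 42) - 41345) = sqrt((2 - 154*42) - 41345) = sqrt((2 - 6468) - 41345) = sqrt(-6466 - 41345) = sqrt(-47811) = I*sqrt(47811)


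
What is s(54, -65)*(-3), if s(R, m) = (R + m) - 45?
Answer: 168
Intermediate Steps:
s(R, m) = -45 + R + m
s(54, -65)*(-3) = (-45 + 54 - 65)*(-3) = -56*(-3) = 168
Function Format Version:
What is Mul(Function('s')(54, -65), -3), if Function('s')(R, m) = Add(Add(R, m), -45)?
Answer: 168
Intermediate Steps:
Function('s')(R, m) = Add(-45, R, m)
Mul(Function('s')(54, -65), -3) = Mul(Add(-45, 54, -65), -3) = Mul(-56, -3) = 168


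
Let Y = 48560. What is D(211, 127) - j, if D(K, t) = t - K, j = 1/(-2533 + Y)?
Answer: -3866269/46027 ≈ -84.000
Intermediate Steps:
j = 1/46027 (j = 1/(-2533 + 48560) = 1/46027 ≈ 2.1726e-5)
D(211, 127) - j = (127 - 1*211) - 1*1/46027 = (127 - 211) - 1/46027 = -84 - 1/46027 = -3866269/46027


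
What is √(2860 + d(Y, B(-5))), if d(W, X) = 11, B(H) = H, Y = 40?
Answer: 3*√319 ≈ 53.582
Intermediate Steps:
√(2860 + d(Y, B(-5))) = √(2860 + 11) = √2871 = 3*√319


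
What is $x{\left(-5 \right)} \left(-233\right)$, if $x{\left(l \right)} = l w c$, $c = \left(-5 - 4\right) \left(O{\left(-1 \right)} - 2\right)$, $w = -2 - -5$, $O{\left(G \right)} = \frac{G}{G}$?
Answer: $31455$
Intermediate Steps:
$O{\left(G \right)} = 1$
$w = 3$ ($w = -2 + 5 = 3$)
$c = 9$ ($c = \left(-5 - 4\right) \left(1 - 2\right) = \left(-5 - 4\right) \left(-1\right) = \left(-9\right) \left(-1\right) = 9$)
$x{\left(l \right)} = 27 l$ ($x{\left(l \right)} = l 3 \cdot 9 = 3 l 9 = 27 l$)
$x{\left(-5 \right)} \left(-233\right) = 27 \left(-5\right) \left(-233\right) = \left(-135\right) \left(-233\right) = 31455$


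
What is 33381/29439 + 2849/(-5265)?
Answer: 10208806/17221815 ≈ 0.59278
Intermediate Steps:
33381/29439 + 2849/(-5265) = 33381*(1/29439) + 2849*(-1/5265) = 3709/3271 - 2849/5265 = 10208806/17221815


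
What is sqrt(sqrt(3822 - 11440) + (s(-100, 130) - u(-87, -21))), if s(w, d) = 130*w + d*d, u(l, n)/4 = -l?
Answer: sqrt(3552 + I*sqrt(7618)) ≈ 59.603 + 0.7322*I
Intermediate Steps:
u(l, n) = -4*l (u(l, n) = 4*(-l) = -4*l)
s(w, d) = d**2 + 130*w (s(w, d) = 130*w + d**2 = d**2 + 130*w)
sqrt(sqrt(3822 - 11440) + (s(-100, 130) - u(-87, -21))) = sqrt(sqrt(3822 - 11440) + ((130**2 + 130*(-100)) - (-4)*(-87))) = sqrt(sqrt(-7618) + ((16900 - 13000) - 1*348)) = sqrt(I*sqrt(7618) + (3900 - 348)) = sqrt(I*sqrt(7618) + 3552) = sqrt(3552 + I*sqrt(7618))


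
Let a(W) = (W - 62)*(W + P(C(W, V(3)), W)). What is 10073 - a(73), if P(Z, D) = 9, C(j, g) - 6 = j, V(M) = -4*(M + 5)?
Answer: 9171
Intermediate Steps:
V(M) = -20 - 4*M (V(M) = -4*(5 + M) = -20 - 4*M)
C(j, g) = 6 + j
a(W) = (-62 + W)*(9 + W) (a(W) = (W - 62)*(W + 9) = (-62 + W)*(9 + W))
10073 - a(73) = 10073 - (-558 + 73² - 53*73) = 10073 - (-558 + 5329 - 3869) = 10073 - 1*902 = 10073 - 902 = 9171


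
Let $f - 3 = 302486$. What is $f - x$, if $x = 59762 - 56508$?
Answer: $299235$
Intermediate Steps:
$x = 3254$
$f = 302489$ ($f = 3 + 302486 = 302489$)
$f - x = 302489 - 3254 = 299235$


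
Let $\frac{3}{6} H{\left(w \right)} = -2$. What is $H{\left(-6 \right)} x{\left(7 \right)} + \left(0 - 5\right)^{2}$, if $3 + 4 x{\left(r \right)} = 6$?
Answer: $22$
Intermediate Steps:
$x{\left(r \right)} = \frac{3}{4}$ ($x{\left(r \right)} = - \frac{3}{4} + \frac{1}{4} \cdot 6 = - \frac{3}{4} + \frac{3}{2} = \frac{3}{4}$)
$H{\left(w \right)} = -4$ ($H{\left(w \right)} = 2 \left(-2\right) = -4$)
$H{\left(-6 \right)} x{\left(7 \right)} + \left(0 - 5\right)^{2} = \left(-4\right) \frac{3}{4} + \left(0 - 5\right)^{2} = -3 + \left(-5\right)^{2} = -3 + 25 = 22$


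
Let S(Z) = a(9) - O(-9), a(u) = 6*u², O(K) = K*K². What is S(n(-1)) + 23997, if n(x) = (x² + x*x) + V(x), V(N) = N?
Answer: 25212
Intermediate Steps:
O(K) = K³
n(x) = x + 2*x² (n(x) = (x² + x*x) + x = (x² + x²) + x = 2*x² + x = x + 2*x²)
S(Z) = 1215 (S(Z) = 6*9² - 1*(-9)³ = 6*81 - 1*(-729) = 486 + 729 = 1215)
S(n(-1)) + 23997 = 1215 + 23997 = 25212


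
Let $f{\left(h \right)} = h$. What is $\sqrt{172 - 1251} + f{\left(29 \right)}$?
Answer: $29 + i \sqrt{1079} \approx 29.0 + 32.848 i$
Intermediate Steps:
$\sqrt{172 - 1251} + f{\left(29 \right)} = \sqrt{172 - 1251} + 29 = \sqrt{-1079} + 29 = i \sqrt{1079} + 29 = 29 + i \sqrt{1079}$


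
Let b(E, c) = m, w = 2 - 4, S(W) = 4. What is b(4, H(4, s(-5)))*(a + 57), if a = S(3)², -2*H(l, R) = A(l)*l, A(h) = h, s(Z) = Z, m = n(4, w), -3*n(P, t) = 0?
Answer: 0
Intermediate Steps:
w = -2
n(P, t) = 0 (n(P, t) = -⅓*0 = 0)
m = 0
H(l, R) = -l²/2 (H(l, R) = -l*l/2 = -l²/2)
b(E, c) = 0
a = 16 (a = 4² = 16)
b(4, H(4, s(-5)))*(a + 57) = 0*(16 + 57) = 0*73 = 0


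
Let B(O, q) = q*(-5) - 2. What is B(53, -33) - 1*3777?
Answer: -3614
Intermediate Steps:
B(O, q) = -2 - 5*q (B(O, q) = -5*q - 2 = -2 - 5*q)
B(53, -33) - 1*3777 = (-2 - 5*(-33)) - 1*3777 = (-2 + 165) - 3777 = 163 - 3777 = -3614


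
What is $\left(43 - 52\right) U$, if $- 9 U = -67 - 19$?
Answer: $-86$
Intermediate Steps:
$U = \frac{86}{9}$ ($U = - \frac{-67 - 19}{9} = \left(- \frac{1}{9}\right) \left(-86\right) = \frac{86}{9} \approx 9.5556$)
$\left(43 - 52\right) U = \left(43 - 52\right) \frac{86}{9} = \left(-9\right) \frac{86}{9} = -86$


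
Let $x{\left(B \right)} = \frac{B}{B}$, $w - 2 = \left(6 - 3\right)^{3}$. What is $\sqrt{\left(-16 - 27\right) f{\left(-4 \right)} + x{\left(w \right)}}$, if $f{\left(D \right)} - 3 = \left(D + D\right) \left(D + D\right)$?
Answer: $24 i \sqrt{5} \approx 53.666 i$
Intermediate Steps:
$f{\left(D \right)} = 3 + 4 D^{2}$ ($f{\left(D \right)} = 3 + \left(D + D\right) \left(D + D\right) = 3 + 2 D 2 D = 3 + 4 D^{2}$)
$w = 29$ ($w = 2 + \left(6 - 3\right)^{3} = 2 + 3^{3} = 2 + 27 = 29$)
$x{\left(B \right)} = 1$
$\sqrt{\left(-16 - 27\right) f{\left(-4 \right)} + x{\left(w \right)}} = \sqrt{\left(-16 - 27\right) \left(3 + 4 \left(-4\right)^{2}\right) + 1} = \sqrt{- 43 \left(3 + 4 \cdot 16\right) + 1} = \sqrt{- 43 \left(3 + 64\right) + 1} = \sqrt{\left(-43\right) 67 + 1} = \sqrt{-2881 + 1} = \sqrt{-2880} = 24 i \sqrt{5}$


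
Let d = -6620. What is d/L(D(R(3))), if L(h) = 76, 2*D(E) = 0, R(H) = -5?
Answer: -1655/19 ≈ -87.105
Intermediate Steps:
D(E) = 0 (D(E) = (½)*0 = 0)
d/L(D(R(3))) = -6620/76 = -6620*1/76 = -1655/19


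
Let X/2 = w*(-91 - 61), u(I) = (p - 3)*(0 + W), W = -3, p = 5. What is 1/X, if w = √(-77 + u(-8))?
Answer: I*√83/25232 ≈ 0.00036107*I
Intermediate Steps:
u(I) = -6 (u(I) = (5 - 3)*(0 - 3) = 2*(-3) = -6)
w = I*√83 (w = √(-77 - 6) = √(-83) = I*√83 ≈ 9.1104*I)
X = -304*I*√83 (X = 2*((I*√83)*(-91 - 61)) = 2*((I*√83)*(-152)) = 2*(-152*I*√83) = -304*I*√83 ≈ -2769.6*I)
1/X = 1/(-304*I*√83) = I*√83/25232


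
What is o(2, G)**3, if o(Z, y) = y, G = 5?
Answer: 125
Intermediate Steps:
o(2, G)**3 = 5**3 = 125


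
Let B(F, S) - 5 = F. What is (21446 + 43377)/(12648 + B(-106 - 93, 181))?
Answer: 64823/12454 ≈ 5.2050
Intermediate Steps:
B(F, S) = 5 + F
(21446 + 43377)/(12648 + B(-106 - 93, 181)) = (21446 + 43377)/(12648 + (5 + (-106 - 93))) = 64823/(12648 + (5 - 199)) = 64823/(12648 - 194) = 64823/12454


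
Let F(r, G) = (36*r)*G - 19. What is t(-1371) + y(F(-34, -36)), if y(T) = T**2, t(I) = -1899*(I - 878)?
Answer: 1944232876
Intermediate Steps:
t(I) = 1667322 - 1899*I (t(I) = -1899*(-878 + I) = 1667322 - 1899*I)
F(r, G) = -19 + 36*G*r (F(r, G) = 36*G*r - 19 = -19 + 36*G*r)
t(-1371) + y(F(-34, -36)) = (1667322 - 1899*(-1371)) + (-19 + 36*(-36)*(-34))**2 = (1667322 + 2603529) + (-19 + 44064)**2 = 4270851 + 44045**2 = 4270851 + 1939962025 = 1944232876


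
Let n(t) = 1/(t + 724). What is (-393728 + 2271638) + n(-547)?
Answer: 332390071/177 ≈ 1.8779e+6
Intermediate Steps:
n(t) = 1/(724 + t)
(-393728 + 2271638) + n(-547) = (-393728 + 2271638) + 1/(724 - 547) = 1877910 + 1/177 = 332390071/177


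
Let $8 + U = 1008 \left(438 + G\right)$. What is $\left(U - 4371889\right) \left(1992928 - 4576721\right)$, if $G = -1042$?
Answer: $12869172725097$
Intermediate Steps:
$U = -608840$ ($U = -8 + 1008 \left(438 - 1042\right) = -8 + 1008 \left(-604\right) = -8 - 608832 = -608840$)
$\left(U - 4371889\right) \left(1992928 - 4576721\right) = \left(-608840 - 4371889\right) \left(1992928 - 4576721\right) = \left(-4980729\right) \left(-2583793\right) = 12869172725097$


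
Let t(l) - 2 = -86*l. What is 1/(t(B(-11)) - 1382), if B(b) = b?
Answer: -1/434 ≈ -0.0023041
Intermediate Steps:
t(l) = 2 - 86*l
1/(t(B(-11)) - 1382) = 1/((2 - 86*(-11)) - 1382) = 1/((2 + 946) - 1382) = 1/(948 - 1382) = 1/(-434) = -1/434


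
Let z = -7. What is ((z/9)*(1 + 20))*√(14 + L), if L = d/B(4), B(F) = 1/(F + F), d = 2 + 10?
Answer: -49*√110/3 ≈ -171.31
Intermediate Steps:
d = 12
B(F) = 1/(2*F)
L = 96 (L = 12/(((½)/4)) = 12/(((½)*(¼))) = 12/(⅛) = 12*8 = 96)
((z/9)*(1 + 20))*√(14 + L) = ((-7/9)*(1 + 20))*√(14 + 96) = (-7*⅑*21)*√110 = (-7/9*21)*√110 = -49*√110/3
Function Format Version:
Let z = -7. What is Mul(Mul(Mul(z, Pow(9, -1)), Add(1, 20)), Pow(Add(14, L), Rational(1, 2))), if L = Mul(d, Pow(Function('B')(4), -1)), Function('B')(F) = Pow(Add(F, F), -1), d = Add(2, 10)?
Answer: Mul(Rational(-49, 3), Pow(110, Rational(1, 2))) ≈ -171.31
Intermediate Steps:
d = 12
Function('B')(F) = Mul(Rational(1, 2), Pow(F, -1)) (Function('B')(F) = Pow(Mul(2, F), -1) = Mul(Rational(1, 2), Pow(F, -1)))
L = 96 (L = Mul(12, Pow(Mul(Rational(1, 2), Pow(4, -1)), -1)) = Mul(12, Pow(Mul(Rational(1, 2), Rational(1, 4)), -1)) = Mul(12, Pow(Rational(1, 8), -1)) = Mul(12, 8) = 96)
Mul(Mul(Mul(z, Pow(9, -1)), Add(1, 20)), Pow(Add(14, L), Rational(1, 2))) = Mul(Mul(Mul(-7, Pow(9, -1)), Add(1, 20)), Pow(Add(14, 96), Rational(1, 2))) = Mul(Mul(Mul(-7, Rational(1, 9)), 21), Pow(110, Rational(1, 2))) = Mul(Mul(Rational(-7, 9), 21), Pow(110, Rational(1, 2))) = Mul(Rational(-49, 3), Pow(110, Rational(1, 2)))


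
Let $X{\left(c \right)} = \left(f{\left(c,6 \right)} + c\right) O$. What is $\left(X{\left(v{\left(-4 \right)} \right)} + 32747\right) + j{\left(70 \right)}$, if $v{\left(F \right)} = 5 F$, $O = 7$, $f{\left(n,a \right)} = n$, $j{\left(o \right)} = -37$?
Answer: $32430$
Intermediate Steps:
$X{\left(c \right)} = 14 c$ ($X{\left(c \right)} = \left(c + c\right) 7 = 2 c 7 = 14 c$)
$\left(X{\left(v{\left(-4 \right)} \right)} + 32747\right) + j{\left(70 \right)} = \left(14 \cdot 5 \left(-4\right) + 32747\right) - 37 = \left(14 \left(-20\right) + 32747\right) - 37 = \left(-280 + 32747\right) - 37 = 32467 - 37 = 32430$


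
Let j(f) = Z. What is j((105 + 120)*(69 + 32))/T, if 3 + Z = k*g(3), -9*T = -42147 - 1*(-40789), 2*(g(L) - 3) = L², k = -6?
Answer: -216/679 ≈ -0.31811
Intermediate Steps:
g(L) = 3 + L²/2
T = 1358/9 (T = -(-42147 - 1*(-40789))/9 = -(-42147 + 40789)/9 = -⅑*(-1358) = 1358/9 ≈ 150.89)
Z = -48 (Z = -3 - 6*(3 + (½)*3²) = -3 - 6*(3 + (½)*9) = -3 - 6*(3 + 9/2) = -3 - 6*15/2 = -3 - 45 = -48)
j(f) = -48
j((105 + 120)*(69 + 32))/T = -48/1358/9 = -48*9/1358 = -216/679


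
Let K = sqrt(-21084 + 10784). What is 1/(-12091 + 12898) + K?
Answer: 1/807 + 10*I*sqrt(103) ≈ 0.0012392 + 101.49*I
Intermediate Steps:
K = 10*I*sqrt(103) (K = sqrt(-10300) = 10*I*sqrt(103) ≈ 101.49*I)
1/(-12091 + 12898) + K = 1/(-12091 + 12898) + 10*I*sqrt(103) = 1/807 + 10*I*sqrt(103)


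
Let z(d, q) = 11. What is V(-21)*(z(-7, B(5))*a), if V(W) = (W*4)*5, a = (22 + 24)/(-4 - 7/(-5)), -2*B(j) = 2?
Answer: 1062600/13 ≈ 81739.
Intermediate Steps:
B(j) = -1 (B(j) = -½*2 = -1)
a = -230/13 (a = 46/(-4 - 7*(-⅕)) = 46/(-4 + 7/5) = 46/(-13/5) = 46*(-5/13) = -230/13 ≈ -17.692)
V(W) = 20*W (V(W) = (4*W)*5 = 20*W)
V(-21)*(z(-7, B(5))*a) = (20*(-21))*(11*(-230/13)) = -420*(-2530/13) = 1062600/13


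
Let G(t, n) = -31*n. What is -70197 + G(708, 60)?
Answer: -72057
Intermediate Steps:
-70197 + G(708, 60) = -70197 - 31*60 = -70197 - 1860 = -72057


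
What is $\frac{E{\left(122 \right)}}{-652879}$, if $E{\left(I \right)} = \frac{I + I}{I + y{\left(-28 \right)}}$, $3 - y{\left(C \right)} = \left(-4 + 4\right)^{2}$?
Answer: $- \frac{244}{81609875} \approx -2.9898 \cdot 10^{-6}$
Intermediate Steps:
$y{\left(C \right)} = 3$ ($y{\left(C \right)} = 3 - \left(-4 + 4\right)^{2} = 3 - 0^{2} = 3 - 0 = 3 + 0 = 3$)
$E{\left(I \right)} = \frac{2 I}{3 + I}$ ($E{\left(I \right)} = \frac{I + I}{I + 3} = \frac{2 I}{3 + I}$)
$\frac{E{\left(122 \right)}}{-652879} = \frac{2 \cdot 122 \frac{1}{3 + 122}}{-652879} = 2 \cdot 122 \cdot \frac{1}{125} \left(- \frac{1}{652879}\right) = \frac{244}{125} \left(- \frac{1}{652879}\right) = - \frac{244}{81609875}$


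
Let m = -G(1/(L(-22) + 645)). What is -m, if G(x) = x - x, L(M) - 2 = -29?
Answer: 0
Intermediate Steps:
L(M) = -27 (L(M) = 2 - 29 = -27)
G(x) = 0
m = 0 (m = -1*0 = 0)
-m = -1*0 = 0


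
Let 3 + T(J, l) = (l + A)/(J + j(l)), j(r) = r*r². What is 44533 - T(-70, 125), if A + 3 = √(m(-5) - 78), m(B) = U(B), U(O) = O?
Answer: 86981257358/1953055 - I*√83/1953055 ≈ 44536.0 - 4.6647e-6*I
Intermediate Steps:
m(B) = B
j(r) = r³
A = -3 + I*√83 (A = -3 + √(-5 - 78) = -3 + √(-83) = -3 + I*√83 ≈ -3.0 + 9.1104*I)
T(J, l) = -3 + (-3 + l + I*√83)/(J + l³) (T(J, l) = -3 + (l + (-3 + I*√83))/(J + l³) = -3 + (-3 + l + I*√83)/(J + l³))
44533 - T(-70, 125) = 44533 - (-3 + 125 - 3*(-70) - 3*125³ + I*√83)/(-70 + 125³) = 44533 - (-3 + 125 + 210 - 3*1953125 + I*√83)/(-70 + 1953125) = 44533 - (-3 + 125 + 210 - 5859375 + I*√83)/1953055 = 44533 - (-5859043 + I*√83)/1953055 = 44533 - (-5859043/1953055 + I*√83/1953055) = 44533 + (5859043/1953055 - I*√83/1953055) = 86981257358/1953055 - I*√83/1953055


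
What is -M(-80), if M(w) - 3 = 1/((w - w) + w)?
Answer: -239/80 ≈ -2.9875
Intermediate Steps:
M(w) = 3 + 1/w (M(w) = 3 + 1/((w - w) + w) = 3 + 1/(0 + w) = 3 + 1/w)
-M(-80) = -(3 + 1/(-80)) = -(3 - 1/80) = -1*239/80 = -239/80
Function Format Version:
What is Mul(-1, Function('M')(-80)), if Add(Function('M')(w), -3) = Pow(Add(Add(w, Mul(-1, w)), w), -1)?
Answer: Rational(-239, 80) ≈ -2.9875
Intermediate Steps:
Function('M')(w) = Add(3, Pow(w, -1)) (Function('M')(w) = Add(3, Pow(Add(Add(w, Mul(-1, w)), w), -1)) = Add(3, Pow(Add(0, w), -1)) = Add(3, Pow(w, -1)))
Mul(-1, Function('M')(-80)) = Mul(-1, Add(3, Pow(-80, -1))) = Mul(-1, Add(3, Rational(-1, 80))) = Mul(-1, Rational(239, 80)) = Rational(-239, 80)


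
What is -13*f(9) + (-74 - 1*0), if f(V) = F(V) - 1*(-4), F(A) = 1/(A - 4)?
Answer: -643/5 ≈ -128.60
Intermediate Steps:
F(A) = 1/(-4 + A)
f(V) = 4 + 1/(-4 + V) (f(V) = 1/(-4 + V) - 1*(-4) = 1/(-4 + V) + 4 = 4 + 1/(-4 + V))
-13*f(9) + (-74 - 1*0) = -13*(-15 + 4*9)/(-4 + 9) + (-74 - 1*0) = -13*(-15 + 36)/5 + (-74 + 0) = -13*21/5 - 74 = -273/5 - 74 = -643/5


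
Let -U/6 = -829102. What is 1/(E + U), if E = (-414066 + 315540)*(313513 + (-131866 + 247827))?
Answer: -1/42309380712 ≈ -2.3635e-11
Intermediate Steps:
U = 4974612 (U = -6*(-829102) = 4974612)
E = -42314355324 (E = -98526*(313513 + 115961) = -98526*429474 = -42314355324)
1/(E + U) = 1/(-42314355324 + 4974612) = 1/(-42309380712) = -1/42309380712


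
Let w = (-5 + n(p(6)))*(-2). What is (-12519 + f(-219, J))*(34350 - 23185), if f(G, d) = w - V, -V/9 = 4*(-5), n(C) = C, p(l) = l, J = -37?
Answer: -141806665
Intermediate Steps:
V = 180 (V = -36*(-5) = -9*(-20) = 180)
w = -2 (w = (-5 + 6)*(-2) = 1*(-2) = -2)
f(G, d) = -182 (f(G, d) = -2 - 1*180 = -2 - 180 = -182)
(-12519 + f(-219, J))*(34350 - 23185) = (-12519 - 182)*(34350 - 23185) = -12701*11165 = -141806665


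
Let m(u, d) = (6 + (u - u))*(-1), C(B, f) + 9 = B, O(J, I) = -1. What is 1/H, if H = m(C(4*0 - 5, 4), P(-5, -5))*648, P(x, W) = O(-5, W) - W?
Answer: -1/3888 ≈ -0.00025720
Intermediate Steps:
C(B, f) = -9 + B
P(x, W) = -1 - W
m(u, d) = -6 (m(u, d) = (6 + 0)*(-1) = 6*(-1) = -6)
H = -3888 (H = -6*648 = -3888)
1/H = 1/(-3888) = -1/3888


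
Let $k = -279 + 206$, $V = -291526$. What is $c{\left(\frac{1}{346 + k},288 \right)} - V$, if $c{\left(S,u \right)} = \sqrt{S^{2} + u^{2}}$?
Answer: $291526 + \frac{\sqrt{6181733377}}{273} \approx 2.9181 \cdot 10^{5}$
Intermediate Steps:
$k = -73$
$c{\left(\frac{1}{346 + k},288 \right)} - V = \sqrt{\left(\frac{1}{346 - 73}\right)^{2} + 288^{2}} - -291526 = \sqrt{\left(\frac{1}{273}\right)^{2} + 82944} + 291526 = \sqrt{\frac{1}{74529} + 82944} + 291526 = \sqrt{\frac{6181733377}{74529}} + 291526 = \frac{\sqrt{6181733377}}{273} + 291526 = 291526 + \frac{\sqrt{6181733377}}{273}$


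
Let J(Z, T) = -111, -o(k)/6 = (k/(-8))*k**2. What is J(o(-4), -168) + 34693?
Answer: 34582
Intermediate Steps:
o(k) = 3*k**3/4 (o(k) = -6*k/(-8)*k**2 = -6*k*(-1/8)*k**2 = -6*(-k/8)*k**2 = -(-3)*k**3/4 = 3*k**3/4)
J(o(-4), -168) + 34693 = -111 + 34693 = 34582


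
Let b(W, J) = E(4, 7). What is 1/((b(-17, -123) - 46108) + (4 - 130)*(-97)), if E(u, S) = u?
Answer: -1/33882 ≈ -2.9514e-5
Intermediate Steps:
b(W, J) = 4
1/((b(-17, -123) - 46108) + (4 - 130)*(-97)) = 1/((4 - 46108) + (4 - 130)*(-97)) = 1/(-46104 - 126*(-97)) = 1/(-46104 + 12222) = 1/(-33882) = -1/33882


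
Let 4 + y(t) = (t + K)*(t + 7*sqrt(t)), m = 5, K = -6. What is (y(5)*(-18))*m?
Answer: 810 + 630*sqrt(5) ≈ 2218.7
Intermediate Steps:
y(t) = -4 + (-6 + t)*(t + 7*sqrt(t)) (y(t) = -4 + (t - 6)*(t + 7*sqrt(t)) = -4 + (-6 + t)*(t + 7*sqrt(t)))
(y(5)*(-18))*m = ((-4 + 5**2 - 42*sqrt(5) - 6*5 + 7*5**(3/2))*(-18))*5 = ((-4 + 25 - 42*sqrt(5) - 30 + 7*(5*sqrt(5)))*(-18))*5 = ((-4 + 25 - 42*sqrt(5) - 30 + 35*sqrt(5))*(-18))*5 = ((-9 - 7*sqrt(5))*(-18))*5 = (162 + 126*sqrt(5))*5 = 810 + 630*sqrt(5)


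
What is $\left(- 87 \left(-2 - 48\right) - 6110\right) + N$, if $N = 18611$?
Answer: $16851$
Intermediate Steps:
$\left(- 87 \left(-2 - 48\right) - 6110\right) + N = \left(- 87 \left(-2 - 48\right) - 6110\right) + 18611 = \left(\left(-87\right) \left(-50\right) - 6110\right) + 18611 = \left(4350 - 6110\right) + 18611 = -1760 + 18611 = 16851$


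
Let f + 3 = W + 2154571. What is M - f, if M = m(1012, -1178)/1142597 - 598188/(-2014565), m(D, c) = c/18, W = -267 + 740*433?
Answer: -51267609175956684806/20716523327745 ≈ -2.4747e+6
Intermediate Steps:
W = 320153 (W = -267 + 320420 = 320153)
m(D, c) = c/18
M = 6150203749339/20716523327745 (M = ((1/18)*(-1178))/1142597 - 598188/(-2014565) = -589/9*1/1142597 - 598188*(-1/2014565) = -589/10283373 + 598188/2014565 = 6150203749339/20716523327745 ≈ 0.29687)
f = 2474721 (f = -3 + (320153 + 2154571) = -3 + 2474724 = 2474721)
M - f = 6150203749339/20716523327745 - 1*2474721 = 6150203749339/20716523327745 - 2474721 = -51267609175956684806/20716523327745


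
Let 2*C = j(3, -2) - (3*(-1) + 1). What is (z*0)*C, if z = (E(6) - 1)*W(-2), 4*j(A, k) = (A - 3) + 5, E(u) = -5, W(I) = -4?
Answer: 0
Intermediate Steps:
j(A, k) = 1/2 + A/4 (j(A, k) = ((A - 3) + 5)/4 = ((-3 + A) + 5)/4 = (2 + A)/4 = 1/2 + A/4)
z = 24 (z = (-5 - 1)*(-4) = -6*(-4) = 24)
C = 13/8 (C = ((1/2 + (1/4)*3) - (3*(-1) + 1))/2 = ((1/2 + 3/4) - (-3 + 1))/2 = (5/4 - 1*(-2))/2 = (5/4 + 2)/2 = (1/2)*(13/4) = 13/8 ≈ 1.6250)
(z*0)*C = (24*0)*(13/8) = 0*(13/8) = 0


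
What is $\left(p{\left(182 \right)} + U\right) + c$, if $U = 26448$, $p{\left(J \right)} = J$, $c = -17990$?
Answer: $8640$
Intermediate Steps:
$\left(p{\left(182 \right)} + U\right) + c = \left(182 + 26448\right) - 17990 = 26630 - 17990 = 8640$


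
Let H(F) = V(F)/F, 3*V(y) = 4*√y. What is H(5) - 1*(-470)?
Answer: 470 + 4*√5/15 ≈ 470.60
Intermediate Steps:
V(y) = 4*√y/3 (V(y) = (4*√y)/3 = 4*√y/3)
H(F) = 4/(3*√F) (H(F) = (4*√F/3)/F = 4/(3*√F))
H(5) - 1*(-470) = 4/(3*√5) - 1*(-470) = 4*(√5/5)/3 + 470 = 4*√5/15 + 470 = 470 + 4*√5/15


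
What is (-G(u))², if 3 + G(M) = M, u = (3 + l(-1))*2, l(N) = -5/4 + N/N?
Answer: 25/4 ≈ 6.2500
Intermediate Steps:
l(N) = -¼ (l(N) = -5*¼ + 1 = -5/4 + 1 = -¼)
u = 11/2 (u = (3 - ¼)*2 = (11/4)*2 = 11/2 ≈ 5.5000)
G(M) = -3 + M
(-G(u))² = (-(-3 + 11/2))² = (-1*5/2)² = (-5/2)² = 25/4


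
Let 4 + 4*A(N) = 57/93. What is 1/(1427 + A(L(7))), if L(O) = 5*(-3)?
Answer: 124/176843 ≈ 0.00070119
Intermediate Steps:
L(O) = -15
A(N) = -105/124 (A(N) = -1 + (57/93)/4 = -1 + (57*(1/93))/4 = -1 + (1/4)*(19/31) = -1 + 19/124 = -105/124)
1/(1427 + A(L(7))) = 1/(1427 - 105/124) = 1/(176843/124) = 124/176843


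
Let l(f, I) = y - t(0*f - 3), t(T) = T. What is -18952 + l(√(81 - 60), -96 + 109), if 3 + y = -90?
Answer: -19042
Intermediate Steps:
y = -93 (y = -3 - 90 = -93)
l(f, I) = -90 (l(f, I) = -93 - (0*f - 3) = -93 - (0 - 3) = -93 - 1*(-3) = -93 + 3 = -90)
-18952 + l(√(81 - 60), -96 + 109) = -18952 - 90 = -19042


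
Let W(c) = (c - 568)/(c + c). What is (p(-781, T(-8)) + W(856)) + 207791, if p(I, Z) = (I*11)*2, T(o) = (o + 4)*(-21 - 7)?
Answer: 20395181/107 ≈ 1.9061e+5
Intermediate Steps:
T(o) = -112 - 28*o (T(o) = (4 + o)*(-28) = -112 - 28*o)
W(c) = (-568 + c)/(2*c) (W(c) = (-568 + c)/((2*c)) = (-568 + c)*(1/(2*c)) = (-568 + c)/(2*c))
p(I, Z) = 22*I (p(I, Z) = (11*I)*2 = 22*I)
(p(-781, T(-8)) + W(856)) + 207791 = (22*(-781) + (½)*(-568 + 856)/856) + 207791 = (-17182 + (½)*(1/856)*288) + 207791 = (-17182 + 18/107) + 207791 = -1838456/107 + 207791 = 20395181/107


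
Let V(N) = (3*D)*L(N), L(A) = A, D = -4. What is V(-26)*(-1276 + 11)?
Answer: -394680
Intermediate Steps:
V(N) = -12*N (V(N) = (3*(-4))*N = -12*N)
V(-26)*(-1276 + 11) = (-12*(-26))*(-1276 + 11) = 312*(-1265) = -394680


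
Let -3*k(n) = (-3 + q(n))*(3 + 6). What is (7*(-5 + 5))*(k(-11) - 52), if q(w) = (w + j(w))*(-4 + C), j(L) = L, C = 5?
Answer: 0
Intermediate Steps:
q(w) = 2*w (q(w) = (w + w)*(-4 + 5) = (2*w)*1 = 2*w)
k(n) = 9 - 6*n (k(n) = -(-3 + 2*n)*(3 + 6)/3 = -(-3 + 2*n)*9/3 = -(-27 + 18*n)/3 = 9 - 6*n)
(7*(-5 + 5))*(k(-11) - 52) = (7*(-5 + 5))*((9 - 6*(-11)) - 52) = (7*0)*((9 + 66) - 52) = 0*(75 - 52) = 0*23 = 0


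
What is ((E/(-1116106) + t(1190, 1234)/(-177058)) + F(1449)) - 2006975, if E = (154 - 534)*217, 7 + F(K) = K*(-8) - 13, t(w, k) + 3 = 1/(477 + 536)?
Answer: -14431778916403734590/7149446342783 ≈ -2.0186e+6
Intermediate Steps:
t(w, k) = -3038/1013 (t(w, k) = -3 + 1/(477 + 536) = -3 + 1/1013 = -3038/1013)
F(K) = -20 - 8*K (F(K) = -7 + (K*(-8) - 13) = -7 + (-8*K - 13) = -7 + (-13 - 8*K) = -20 - 8*K)
E = -82460 (E = -380*217 = -82460)
((E/(-1116106) + t(1190, 1234)/(-177058)) + F(1449)) - 2006975 = ((-82460/(-1116106) - 3038/1013/(-177058)) + (-20 - 8*1449)) - 2006975 = ((-82460*(-1/1116106) - 3038/1013*(-1/177058)) + (-20 - 11592)) - 2006975 = ((41230/558053 + 217/12811411) - 11612) - 2006975 = (528335573031/7149446342783 - 11612) - 2006975 = -83018842596823165/7149446342783 - 2006975 = -14431778916403734590/7149446342783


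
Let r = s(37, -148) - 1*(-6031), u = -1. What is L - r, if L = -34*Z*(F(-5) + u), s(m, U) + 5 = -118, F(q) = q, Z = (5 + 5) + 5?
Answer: -2848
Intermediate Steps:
Z = 15 (Z = 10 + 5 = 15)
s(m, U) = -123 (s(m, U) = -5 - 118 = -123)
L = 3060 (L = -510*(-5 - 1) = -510*(-6) = -34*(-90) = 3060)
r = 5908 (r = -123 - 1*(-6031) = -123 + 6031 = 5908)
L - r = 3060 - 1*5908 = 3060 - 5908 = -2848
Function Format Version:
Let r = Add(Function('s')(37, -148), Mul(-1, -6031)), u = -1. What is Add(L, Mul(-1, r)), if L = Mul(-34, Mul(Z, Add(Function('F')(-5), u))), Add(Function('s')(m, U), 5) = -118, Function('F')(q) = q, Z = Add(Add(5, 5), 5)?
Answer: -2848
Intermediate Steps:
Z = 15 (Z = Add(10, 5) = 15)
Function('s')(m, U) = -123 (Function('s')(m, U) = Add(-5, -118) = -123)
L = 3060 (L = Mul(-34, Mul(15, Add(-5, -1))) = Mul(-34, Mul(15, -6)) = Mul(-34, -90) = 3060)
r = 5908 (r = Add(-123, Mul(-1, -6031)) = Add(-123, 6031) = 5908)
Add(L, Mul(-1, r)) = Add(3060, Mul(-1, 5908)) = Add(3060, -5908) = -2848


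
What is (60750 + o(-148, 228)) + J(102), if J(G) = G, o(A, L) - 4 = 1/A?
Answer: 9006687/148 ≈ 60856.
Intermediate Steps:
o(A, L) = 4 + 1/A
(60750 + o(-148, 228)) + J(102) = (60750 + (4 + 1/(-148))) + 102 = (60750 + (4 - 1/148)) + 102 = (60750 + 591/148) + 102 = 8991591/148 + 102 = 9006687/148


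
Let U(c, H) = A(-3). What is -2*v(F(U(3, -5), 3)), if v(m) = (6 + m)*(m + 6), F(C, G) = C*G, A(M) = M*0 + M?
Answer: -18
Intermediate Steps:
A(M) = M (A(M) = 0 + M = M)
U(c, H) = -3
v(m) = (6 + m)**2 (v(m) = (6 + m)*(6 + m) = (6 + m)**2)
-2*v(F(U(3, -5), 3)) = -2*(6 - 3*3)**2 = -2*(6 - 9)**2 = -2*(-3)**2 = -2*9 = -18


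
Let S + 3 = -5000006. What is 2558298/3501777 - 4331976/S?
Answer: 9320375648678/5836305505331 ≈ 1.5970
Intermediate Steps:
S = -5000009 (S = -3 - 5000006 = -5000009)
2558298/3501777 - 4331976/S = 2558298/3501777 - 4331976/(-5000009) = 2558298*(1/3501777) - 4331976*(-1/5000009) = 852766/1167259 + 4331976/5000009 = 9320375648678/5836305505331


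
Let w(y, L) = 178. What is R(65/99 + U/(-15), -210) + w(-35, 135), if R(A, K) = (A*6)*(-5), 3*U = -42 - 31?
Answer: 1206/11 ≈ 109.64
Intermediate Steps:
U = -73/3 (U = (-42 - 31)/3 = (⅓)*(-73) = -73/3 ≈ -24.333)
R(A, K) = -30*A (R(A, K) = (6*A)*(-5) = -30*A)
R(65/99 + U/(-15), -210) + w(-35, 135) = -30*(65/99 - 73/3/(-15)) + 178 = -30*(65*(1/99) - 73/3*(-1/15)) + 178 = -30*(65/99 + 73/45) + 178 = -30*376/165 + 178 = -752/11 + 178 = 1206/11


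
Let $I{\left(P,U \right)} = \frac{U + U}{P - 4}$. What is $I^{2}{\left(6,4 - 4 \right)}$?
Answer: $0$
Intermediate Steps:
$I{\left(P,U \right)} = \frac{2 U}{-4 + P}$
$I^{2}{\left(6,4 - 4 \right)} = \left(\frac{2 \left(4 - 4\right)}{-4 + 6}\right)^{2} = \left(\frac{2 \left(4 - 4\right)}{2}\right)^{2} = \left(2 \cdot 0 \cdot \frac{1}{2}\right)^{2} = 0^{2} = 0$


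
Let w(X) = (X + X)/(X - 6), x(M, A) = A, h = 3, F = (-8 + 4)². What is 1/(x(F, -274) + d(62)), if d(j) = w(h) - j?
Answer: -1/338 ≈ -0.0029586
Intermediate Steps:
F = 16 (F = (-4)² = 16)
w(X) = 2*X/(-6 + X) (w(X) = (2*X)/(-6 + X) = 2*X/(-6 + X))
d(j) = -2 - j (d(j) = 2*3/(-6 + 3) - j = 2*3/(-3) - j = 2*3*(-⅓) - j = -2 - j)
1/(x(F, -274) + d(62)) = 1/(-274 + (-2 - 1*62)) = 1/(-274 + (-2 - 62)) = 1/(-274 - 64) = 1/(-338) = -1/338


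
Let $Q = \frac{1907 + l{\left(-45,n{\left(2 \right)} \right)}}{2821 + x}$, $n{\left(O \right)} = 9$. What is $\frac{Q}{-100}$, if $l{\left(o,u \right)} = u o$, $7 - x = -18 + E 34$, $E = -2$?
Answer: $- \frac{751}{145700} \approx -0.0051544$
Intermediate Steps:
$x = 93$ ($x = 7 - \left(-18 - 68\right) = 7 - -86 = 7 + 86 = 93$)
$l{\left(o,u \right)} = o u$
$Q = \frac{751}{1457}$ ($Q = \frac{1907 - 405}{2821 + 93} = \frac{1907 - 405}{2914} = 1502 \cdot \frac{1}{2914} = \frac{751}{1457} \approx 0.51544$)
$\frac{Q}{-100} = \frac{751}{1457 \left(-100\right)} = \frac{751}{1457} \left(- \frac{1}{100}\right) = - \frac{751}{145700}$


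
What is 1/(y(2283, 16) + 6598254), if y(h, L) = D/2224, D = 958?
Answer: 1112/7337258927 ≈ 1.5156e-7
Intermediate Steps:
y(h, L) = 479/1112 (y(h, L) = 958/2224 = 958*(1/2224) = 479/1112)
1/(y(2283, 16) + 6598254) = 1/(479/1112 + 6598254) = 1/(7337258927/1112) = 1112/7337258927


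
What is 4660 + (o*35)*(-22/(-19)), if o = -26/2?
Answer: 78530/19 ≈ 4133.2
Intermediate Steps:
o = -13 (o = -26*1/2 = -13)
4660 + (o*35)*(-22/(-19)) = 4660 + (-13*35)*(-22/(-19)) = 4660 - (-10010)*(-1)/19 = 4660 - 455*22/19 = 4660 - 10010/19 = 78530/19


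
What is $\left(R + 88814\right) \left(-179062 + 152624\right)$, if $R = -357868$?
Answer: $7113249652$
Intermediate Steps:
$\left(R + 88814\right) \left(-179062 + 152624\right) = \left(-357868 + 88814\right) \left(-179062 + 152624\right) = \left(-269054\right) \left(-26438\right) = 7113249652$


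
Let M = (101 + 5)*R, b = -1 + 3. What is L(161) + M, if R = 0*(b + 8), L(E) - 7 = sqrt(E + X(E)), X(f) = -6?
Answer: 7 + sqrt(155) ≈ 19.450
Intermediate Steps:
b = 2
L(E) = 7 + sqrt(-6 + E) (L(E) = 7 + sqrt(E - 6) = 7 + sqrt(-6 + E))
R = 0 (R = 0*(2 + 8) = 0*10 = 0)
M = 0 (M = (101 + 5)*0 = 106*0 = 0)
L(161) + M = (7 + sqrt(-6 + 161)) + 0 = (7 + sqrt(155)) + 0 = 7 + sqrt(155)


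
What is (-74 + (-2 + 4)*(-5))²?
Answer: 7056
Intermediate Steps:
(-74 + (-2 + 4)*(-5))² = (-74 + 2*(-5))² = (-74 - 10)² = (-84)² = 7056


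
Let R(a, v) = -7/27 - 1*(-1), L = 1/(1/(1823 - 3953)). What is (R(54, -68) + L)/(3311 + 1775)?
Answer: -28745/68661 ≈ -0.41865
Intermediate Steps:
L = -2130 (L = 1/(1/(-2130)) = 1/(-1/2130) = -2130)
R(a, v) = 20/27 (R(a, v) = -7*1/27 + 1 = -7/27 + 1 = 20/27)
(R(54, -68) + L)/(3311 + 1775) = (20/27 - 2130)/(3311 + 1775) = -57490/27/5086 = -57490/27*1/5086 = -28745/68661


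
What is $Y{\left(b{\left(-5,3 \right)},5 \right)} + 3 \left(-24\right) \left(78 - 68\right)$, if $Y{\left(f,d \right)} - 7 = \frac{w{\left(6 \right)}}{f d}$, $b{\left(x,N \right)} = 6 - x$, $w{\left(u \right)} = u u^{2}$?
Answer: $- \frac{38999}{55} \approx -709.07$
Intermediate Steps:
$w{\left(u \right)} = u^{3}$
$Y{\left(f,d \right)} = 7 + \frac{216}{d f}$ ($Y{\left(f,d \right)} = 7 + \frac{6^{3}}{f d} = 7 + \frac{216}{d f}$)
$Y{\left(b{\left(-5,3 \right)},5 \right)} + 3 \left(-24\right) \left(78 - 68\right) = \left(7 + \frac{216}{5 \left(6 - -5\right)}\right) + 3 \left(-24\right) \left(78 - 68\right) = \left(7 + 216 \cdot \frac{1}{5} \frac{1}{6 + 5}\right) - 720 = \left(7 + 216 \cdot \frac{1}{5} \cdot \frac{1}{11}\right) - 720 = \left(7 + \frac{216}{55}\right) - 720 = \frac{601}{55} - 720 = - \frac{38999}{55}$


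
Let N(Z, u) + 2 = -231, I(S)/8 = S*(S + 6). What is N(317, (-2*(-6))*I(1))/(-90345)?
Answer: 233/90345 ≈ 0.0025790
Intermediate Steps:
I(S) = 8*S*(6 + S) (I(S) = 8*(S*(S + 6)) = 8*(S*(6 + S)) = 8*S*(6 + S))
N(Z, u) = -233 (N(Z, u) = -2 - 231 = -233)
N(317, (-2*(-6))*I(1))/(-90345) = -233/(-90345) = -233*(-1/90345) = 233/90345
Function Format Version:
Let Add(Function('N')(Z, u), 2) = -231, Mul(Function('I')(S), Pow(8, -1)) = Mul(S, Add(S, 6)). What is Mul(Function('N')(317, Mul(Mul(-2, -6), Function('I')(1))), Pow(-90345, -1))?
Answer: Rational(233, 90345) ≈ 0.0025790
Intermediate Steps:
Function('I')(S) = Mul(8, S, Add(6, S)) (Function('I')(S) = Mul(8, Mul(S, Add(S, 6))) = Mul(8, Mul(S, Add(6, S))) = Mul(8, S, Add(6, S)))
Function('N')(Z, u) = -233 (Function('N')(Z, u) = Add(-2, -231) = -233)
Mul(Function('N')(317, Mul(Mul(-2, -6), Function('I')(1))), Pow(-90345, -1)) = Mul(-233, Pow(-90345, -1)) = Mul(-233, Rational(-1, 90345)) = Rational(233, 90345)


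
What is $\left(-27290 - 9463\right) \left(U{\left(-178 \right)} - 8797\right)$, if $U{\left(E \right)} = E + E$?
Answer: $336400209$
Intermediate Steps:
$U{\left(E \right)} = 2 E$
$\left(-27290 - 9463\right) \left(U{\left(-178 \right)} - 8797\right) = \left(-27290 - 9463\right) \left(2 \left(-178\right) - 8797\right) = - 36753 \left(-356 - 8797\right) = \left(-36753\right) \left(-9153\right) = 336400209$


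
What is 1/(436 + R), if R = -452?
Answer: -1/16 ≈ -0.062500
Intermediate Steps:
1/(436 + R) = 1/(436 - 452) = 1/(-16) = -1/16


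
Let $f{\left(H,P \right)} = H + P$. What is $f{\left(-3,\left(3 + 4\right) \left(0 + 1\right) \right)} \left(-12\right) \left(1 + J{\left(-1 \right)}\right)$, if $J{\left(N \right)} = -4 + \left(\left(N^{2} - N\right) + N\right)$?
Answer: $96$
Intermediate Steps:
$J{\left(N \right)} = -4 + N^{2}$
$f{\left(-3,\left(3 + 4\right) \left(0 + 1\right) \right)} \left(-12\right) \left(1 + J{\left(-1 \right)}\right) = \left(-3 + \left(3 + 4\right) \left(0 + 1\right)\right) \left(-12\right) \left(1 - \left(4 - \left(-1\right)^{2}\right)\right) = \left(-3 + 7 \cdot 1\right) \left(-12\right) \left(1 + \left(-4 + 1\right)\right) = \left(-3 + 7\right) \left(-12\right) \left(1 - 3\right) = 4 \left(-12\right) \left(-2\right) = \left(-48\right) \left(-2\right) = 96$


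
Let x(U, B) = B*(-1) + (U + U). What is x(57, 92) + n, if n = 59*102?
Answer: 6040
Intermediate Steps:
n = 6018
x(U, B) = -B + 2*U
x(57, 92) + n = (-1*92 + 2*57) + 6018 = (-92 + 114) + 6018 = 22 + 6018 = 6040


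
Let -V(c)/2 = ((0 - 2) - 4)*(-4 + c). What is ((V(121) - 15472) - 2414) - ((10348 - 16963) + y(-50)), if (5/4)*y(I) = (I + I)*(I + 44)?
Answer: -10347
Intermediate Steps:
y(I) = 8*I*(44 + I)/5 (y(I) = 4*((I + I)*(I + 44))/5 = 4*((2*I)*(44 + I))/5 = 4*(2*I*(44 + I))/5 = 8*I*(44 + I)/5)
V(c) = -48 + 12*c (V(c) = -2*((0 - 2) - 4)*(-4 + c) = -2*(-2 - 4)*(-4 + c) = -(-12)*(-4 + c) = -2*(24 - 6*c) = -48 + 12*c)
((V(121) - 15472) - 2414) - ((10348 - 16963) + y(-50)) = (((-48 + 12*121) - 15472) - 2414) - ((10348 - 16963) + (8/5)*(-50)*(44 - 50)) = (((-48 + 1452) - 15472) - 2414) - (-6615 + (8/5)*(-50)*(-6)) = ((1404 - 15472) - 2414) - (-6615 + 480) = (-14068 - 2414) - 1*(-6135) = -16482 + 6135 = -10347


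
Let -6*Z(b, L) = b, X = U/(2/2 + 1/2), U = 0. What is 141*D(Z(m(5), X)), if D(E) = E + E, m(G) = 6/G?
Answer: -282/5 ≈ -56.400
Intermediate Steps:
X = 0 (X = 0/(2/2 + 1/2) = 0/(2*(½) + 1*(½)) = 0/(1 + ½) = 0/(3/2) = 0*(⅔) = 0)
Z(b, L) = -b/6
D(E) = 2*E
141*D(Z(m(5), X)) = 141*(2*(-1/5)) = 141*(2*(-⅙*6/5)) = 141*(2*(-⅕)) = 141*(-⅖) = -282/5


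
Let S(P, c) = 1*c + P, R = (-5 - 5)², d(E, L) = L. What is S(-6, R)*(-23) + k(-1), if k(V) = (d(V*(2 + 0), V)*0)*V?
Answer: -2162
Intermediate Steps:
R = 100 (R = (-10)² = 100)
S(P, c) = P + c (S(P, c) = c + P = P + c)
k(V) = 0 (k(V) = (V*0)*V = 0*V = 0)
S(-6, R)*(-23) + k(-1) = (-6 + 100)*(-23) + 0 = 94*(-23) + 0 = -2162 + 0 = -2162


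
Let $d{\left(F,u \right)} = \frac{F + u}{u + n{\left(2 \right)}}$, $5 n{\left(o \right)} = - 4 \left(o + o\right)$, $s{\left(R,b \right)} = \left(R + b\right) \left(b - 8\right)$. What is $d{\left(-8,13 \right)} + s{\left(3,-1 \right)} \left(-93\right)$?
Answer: $\frac{82051}{49} \approx 1674.5$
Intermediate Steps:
$s{\left(R,b \right)} = \left(-8 + b\right) \left(R + b\right)$ ($s{\left(R,b \right)} = \left(R + b\right) \left(-8 + b\right) = \left(-8 + b\right) \left(R + b\right)$)
$n{\left(o \right)} = - \frac{8 o}{5}$ ($n{\left(o \right)} = \frac{\left(-4\right) \left(o + o\right)}{5} = \frac{\left(-4\right) 2 o}{5} = \frac{\left(-8\right) o}{5} = - \frac{8 o}{5}$)
$d{\left(F,u \right)} = \frac{F + u}{- \frac{16}{5} + u}$ ($d{\left(F,u \right)} = \frac{F + u}{u - \frac{16}{5}} = \frac{F + u}{- \frac{16}{5} + u}$)
$d{\left(-8,13 \right)} + s{\left(3,-1 \right)} \left(-93\right) = \frac{5 \left(-8 + 13\right)}{-16 + 5 \cdot 13} + \left(\left(-1\right)^{2} - 24 - -8 + 3 \left(-1\right)\right) \left(-93\right) = 5 \frac{1}{-16 + 65} \cdot 5 + \left(1 - 24 + 8 - 3\right) \left(-93\right) = 5 \cdot \frac{1}{49} \cdot 5 - -1674 = 5 \cdot \frac{1}{49} \cdot 5 + 1674 = \frac{25}{49} + 1674 = \frac{82051}{49}$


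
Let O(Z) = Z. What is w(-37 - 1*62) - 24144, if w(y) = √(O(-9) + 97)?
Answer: -24144 + 2*√22 ≈ -24135.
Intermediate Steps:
w(y) = 2*√22 (w(y) = √(-9 + 97) = √88 = 2*√22)
w(-37 - 1*62) - 24144 = 2*√22 - 24144 = -24144 + 2*√22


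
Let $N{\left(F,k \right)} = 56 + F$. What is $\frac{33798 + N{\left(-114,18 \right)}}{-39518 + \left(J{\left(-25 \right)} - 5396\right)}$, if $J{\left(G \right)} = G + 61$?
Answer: $- \frac{16870}{22439} \approx -0.75182$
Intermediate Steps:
$J{\left(G \right)} = 61 + G$
$\frac{33798 + N{\left(-114,18 \right)}}{-39518 + \left(J{\left(-25 \right)} - 5396\right)} = \frac{33798 + \left(56 - 114\right)}{-39518 + \left(\left(61 - 25\right) - 5396\right)} = \frac{33798 - 58}{-39518 + \left(36 - 5396\right)} = \frac{33740}{-39518 - 5360} = \frac{33740}{-44878} = 33740 \left(- \frac{1}{44878}\right) = - \frac{16870}{22439}$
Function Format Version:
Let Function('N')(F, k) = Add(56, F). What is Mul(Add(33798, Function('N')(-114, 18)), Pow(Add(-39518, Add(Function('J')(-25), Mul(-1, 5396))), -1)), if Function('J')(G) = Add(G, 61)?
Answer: Rational(-16870, 22439) ≈ -0.75182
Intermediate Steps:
Function('J')(G) = Add(61, G)
Mul(Add(33798, Function('N')(-114, 18)), Pow(Add(-39518, Add(Function('J')(-25), Mul(-1, 5396))), -1)) = Mul(Add(33798, Add(56, -114)), Pow(Add(-39518, Add(Add(61, -25), Mul(-1, 5396))), -1)) = Mul(Add(33798, -58), Pow(Add(-39518, Add(36, -5396)), -1)) = Mul(33740, Pow(Add(-39518, -5360), -1)) = Mul(33740, Pow(-44878, -1)) = Mul(33740, Rational(-1, 44878)) = Rational(-16870, 22439)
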